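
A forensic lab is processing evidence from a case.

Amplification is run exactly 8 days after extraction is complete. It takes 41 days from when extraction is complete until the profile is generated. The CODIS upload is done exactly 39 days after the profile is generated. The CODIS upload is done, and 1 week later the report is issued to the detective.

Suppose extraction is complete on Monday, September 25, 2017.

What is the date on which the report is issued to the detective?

Thursday, December 21, 2017

Extraction is complete: Sep 25, 2017.
The profile is generated: Sep 25, 2017 + 41 days = Nov 5, 2017.
The CODIS upload is done: Nov 5, 2017 + 39 days = Dec 14, 2017.
The report is issued to the detective: Dec 14, 2017 + 1 week = Dec 21, 2017.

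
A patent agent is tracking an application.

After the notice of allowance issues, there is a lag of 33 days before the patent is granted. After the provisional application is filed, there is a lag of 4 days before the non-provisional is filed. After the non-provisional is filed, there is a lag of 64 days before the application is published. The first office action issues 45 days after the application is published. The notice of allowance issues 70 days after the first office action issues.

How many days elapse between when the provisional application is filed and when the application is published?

Causal path: the provisional application is filed → the non-provisional is filed → the application is published.
Total delay along the path: 4 + 64 = 68 days.

68 days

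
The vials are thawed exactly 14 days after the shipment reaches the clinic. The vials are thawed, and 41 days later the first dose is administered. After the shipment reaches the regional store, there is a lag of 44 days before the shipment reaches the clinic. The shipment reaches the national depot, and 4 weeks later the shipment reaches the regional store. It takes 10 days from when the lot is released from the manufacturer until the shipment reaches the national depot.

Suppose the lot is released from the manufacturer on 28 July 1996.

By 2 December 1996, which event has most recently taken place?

The vials are thawed

The lot is released from the manufacturer: Jul 28, 1996.
The shipment reaches the national depot: Jul 28, 1996 + 10 days = Aug 7, 1996.
The shipment reaches the regional store: Aug 7, 1996 + 4 weeks = Sep 4, 1996.
The shipment reaches the clinic: Sep 4, 1996 + 44 days = Oct 18, 1996.
The vials are thawed: Oct 18, 1996 + 14 days = Nov 1, 1996.
The first dose is administered: Nov 1, 1996 + 41 days = Dec 12, 1996.
Dec 2, 1996 falls between when the vials are thawed (Nov 1, 1996) and when the first dose is administered (Dec 12, 1996).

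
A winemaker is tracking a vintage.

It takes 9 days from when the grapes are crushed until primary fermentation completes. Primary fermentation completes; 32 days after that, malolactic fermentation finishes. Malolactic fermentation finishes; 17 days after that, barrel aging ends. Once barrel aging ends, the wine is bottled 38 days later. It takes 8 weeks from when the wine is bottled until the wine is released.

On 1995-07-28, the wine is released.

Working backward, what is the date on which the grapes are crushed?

The wine is released: Jul 28, 1995.
The wine is bottled: Jul 28, 1995 − 8 weeks = Jun 2, 1995.
Barrel aging ends: Jun 2, 1995 − 38 days = Apr 25, 1995.
Malolactic fermentation finishes: Apr 25, 1995 − 17 days = Apr 8, 1995.
Primary fermentation completes: Apr 8, 1995 − 32 days = Mar 7, 1995.
The grapes are crushed: Mar 7, 1995 − 9 days = Feb 26, 1995.

1995-02-26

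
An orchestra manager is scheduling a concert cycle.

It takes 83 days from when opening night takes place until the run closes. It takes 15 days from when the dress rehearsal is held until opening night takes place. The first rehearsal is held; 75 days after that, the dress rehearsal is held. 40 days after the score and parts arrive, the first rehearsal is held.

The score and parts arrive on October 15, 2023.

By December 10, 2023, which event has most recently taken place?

The score and parts arrive: Oct 15, 2023.
The first rehearsal is held: Oct 15, 2023 + 40 days = Nov 24, 2023.
The dress rehearsal is held: Nov 24, 2023 + 75 days = Feb 7, 2024.
Opening night takes place: Feb 7, 2024 + 15 days = Feb 22, 2024.
The run closes: Feb 22, 2024 + 83 days = May 15, 2024.
Dec 10, 2023 falls between when the first rehearsal is held (Nov 24, 2023) and when the dress rehearsal is held (Feb 7, 2024).

The first rehearsal is held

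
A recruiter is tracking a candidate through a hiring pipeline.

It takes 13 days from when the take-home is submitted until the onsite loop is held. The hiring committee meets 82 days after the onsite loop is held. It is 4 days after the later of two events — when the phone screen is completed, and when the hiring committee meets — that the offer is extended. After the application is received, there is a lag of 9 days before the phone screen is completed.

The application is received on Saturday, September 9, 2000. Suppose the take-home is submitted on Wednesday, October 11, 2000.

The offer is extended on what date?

Thursday, January 18, 2001

The application is received: Sep 9, 2000.
The phone screen is completed: Sep 9, 2000 + 9 days = Sep 18, 2000.
The take-home is submitted: Oct 11, 2000.
The onsite loop is held: Oct 11, 2000 + 13 days = Oct 24, 2000.
The hiring committee meets: Oct 24, 2000 + 82 days = Jan 14, 2001.
Both prerequisites met — the phone screen is completed (Sep 18, 2000), the hiring committee meets (Jan 14, 2001); the later is Jan 14, 2001.
The offer is extended: Jan 14, 2001 + 4 days = Jan 18, 2001.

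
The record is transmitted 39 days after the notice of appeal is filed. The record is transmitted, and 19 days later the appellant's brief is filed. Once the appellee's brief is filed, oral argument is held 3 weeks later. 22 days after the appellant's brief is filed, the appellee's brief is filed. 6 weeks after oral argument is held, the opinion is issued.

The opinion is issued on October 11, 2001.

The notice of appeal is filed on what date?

May 21, 2001

The opinion is issued: Oct 11, 2001.
Oral argument is held: Oct 11, 2001 − 6 weeks = Aug 30, 2001.
The appellee's brief is filed: Aug 30, 2001 − 3 weeks = Aug 9, 2001.
The appellant's brief is filed: Aug 9, 2001 − 22 days = Jul 18, 2001.
The record is transmitted: Jul 18, 2001 − 19 days = Jun 29, 2001.
The notice of appeal is filed: Jun 29, 2001 − 39 days = May 21, 2001.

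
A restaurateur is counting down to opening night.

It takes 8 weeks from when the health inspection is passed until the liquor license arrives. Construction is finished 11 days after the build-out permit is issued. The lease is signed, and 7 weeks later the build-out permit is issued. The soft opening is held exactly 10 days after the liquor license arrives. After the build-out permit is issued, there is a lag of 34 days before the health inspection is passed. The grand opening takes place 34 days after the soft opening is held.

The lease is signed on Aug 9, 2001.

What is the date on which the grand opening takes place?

Feb 8, 2002

The lease is signed: Aug 9, 2001.
The build-out permit is issued: Aug 9, 2001 + 7 weeks = Sep 27, 2001.
The health inspection is passed: Sep 27, 2001 + 34 days = Oct 31, 2001.
The liquor license arrives: Oct 31, 2001 + 8 weeks = Dec 26, 2001.
The soft opening is held: Dec 26, 2001 + 10 days = Jan 5, 2002.
The grand opening takes place: Jan 5, 2002 + 34 days = Feb 8, 2002.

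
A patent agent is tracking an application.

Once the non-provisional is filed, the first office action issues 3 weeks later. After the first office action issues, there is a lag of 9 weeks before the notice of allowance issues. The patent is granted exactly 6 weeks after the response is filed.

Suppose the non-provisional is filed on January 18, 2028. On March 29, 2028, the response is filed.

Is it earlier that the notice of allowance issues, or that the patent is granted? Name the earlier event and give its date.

The non-provisional is filed: Jan 18, 2028.
The first office action issues: Jan 18, 2028 + 3 weeks = Feb 8, 2028.
The notice of allowance issues: Feb 8, 2028 + 9 weeks = Apr 11, 2028.
The response is filed: Mar 29, 2028.
The patent is granted: Mar 29, 2028 + 6 weeks = May 10, 2028.
Comparing: the notice of allowance issues on Apr 11, 2028 vs the patent is granted on May 10, 2028. Earlier: the notice of allowance issues.

The notice of allowance issues — April 11, 2028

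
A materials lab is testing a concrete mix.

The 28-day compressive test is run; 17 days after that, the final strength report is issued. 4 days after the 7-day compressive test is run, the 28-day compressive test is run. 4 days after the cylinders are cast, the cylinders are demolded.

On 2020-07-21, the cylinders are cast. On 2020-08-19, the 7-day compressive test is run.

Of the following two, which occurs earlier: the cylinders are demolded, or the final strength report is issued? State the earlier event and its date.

The cylinders are cast: Jul 21, 2020.
The cylinders are demolded: Jul 21, 2020 + 4 days = Jul 25, 2020.
The 7-day compressive test is run: Aug 19, 2020.
The 28-day compressive test is run: Aug 19, 2020 + 4 days = Aug 23, 2020.
The final strength report is issued: Aug 23, 2020 + 17 days = Sep 9, 2020.
Comparing: the cylinders are demolded on Jul 25, 2020 vs the final strength report is issued on Sep 9, 2020. Earlier: the cylinders are demolded.

The cylinders are demolded — 2020-07-25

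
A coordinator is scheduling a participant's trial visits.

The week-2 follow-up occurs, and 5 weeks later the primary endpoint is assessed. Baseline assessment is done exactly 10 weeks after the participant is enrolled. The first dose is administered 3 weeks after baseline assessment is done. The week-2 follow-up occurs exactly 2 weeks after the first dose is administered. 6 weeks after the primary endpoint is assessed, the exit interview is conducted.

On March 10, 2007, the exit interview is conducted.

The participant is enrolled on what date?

The exit interview is conducted: Mar 10, 2007.
The primary endpoint is assessed: Mar 10, 2007 − 6 weeks = Jan 27, 2007.
The week-2 follow-up occurs: Jan 27, 2007 − 5 weeks = Dec 23, 2006.
The first dose is administered: Dec 23, 2006 − 2 weeks = Dec 9, 2006.
Baseline assessment is done: Dec 9, 2006 − 3 weeks = Nov 18, 2006.
The participant is enrolled: Nov 18, 2006 − 10 weeks = Sep 9, 2006.

September 9, 2006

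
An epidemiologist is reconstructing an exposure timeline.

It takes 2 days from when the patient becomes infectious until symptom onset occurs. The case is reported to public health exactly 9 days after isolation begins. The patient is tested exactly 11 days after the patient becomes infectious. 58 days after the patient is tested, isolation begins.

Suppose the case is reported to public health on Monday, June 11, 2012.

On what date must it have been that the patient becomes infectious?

The case is reported to public health: Jun 11, 2012.
Isolation begins: Jun 11, 2012 − 9 days = Jun 2, 2012.
The patient is tested: Jun 2, 2012 − 58 days = Apr 5, 2012.
The patient becomes infectious: Apr 5, 2012 − 11 days = Mar 25, 2012.

Sunday, March 25, 2012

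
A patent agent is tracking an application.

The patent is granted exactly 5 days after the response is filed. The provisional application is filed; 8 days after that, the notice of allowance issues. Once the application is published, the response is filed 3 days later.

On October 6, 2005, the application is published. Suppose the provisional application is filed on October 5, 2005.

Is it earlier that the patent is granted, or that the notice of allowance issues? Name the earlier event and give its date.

The application is published: Oct 6, 2005.
The response is filed: Oct 6, 2005 + 3 days = Oct 9, 2005.
The patent is granted: Oct 9, 2005 + 5 days = Oct 14, 2005.
The provisional application is filed: Oct 5, 2005.
The notice of allowance issues: Oct 5, 2005 + 8 days = Oct 13, 2005.
Comparing: the patent is granted on Oct 14, 2005 vs the notice of allowance issues on Oct 13, 2005. Earlier: the notice of allowance issues.

The notice of allowance issues — October 13, 2005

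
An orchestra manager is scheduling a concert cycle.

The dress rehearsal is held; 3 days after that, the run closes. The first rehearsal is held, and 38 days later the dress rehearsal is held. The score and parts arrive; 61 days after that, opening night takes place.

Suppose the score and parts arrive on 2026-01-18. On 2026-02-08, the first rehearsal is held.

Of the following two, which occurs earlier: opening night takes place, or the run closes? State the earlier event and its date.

The score and parts arrive: Jan 18, 2026.
Opening night takes place: Jan 18, 2026 + 61 days = Mar 20, 2026.
The first rehearsal is held: Feb 8, 2026.
The dress rehearsal is held: Feb 8, 2026 + 38 days = Mar 18, 2026.
The run closes: Mar 18, 2026 + 3 days = Mar 21, 2026.
Comparing: opening night takes place on Mar 20, 2026 vs the run closes on Mar 21, 2026. Earlier: opening night takes place.

Opening night takes place — 2026-03-20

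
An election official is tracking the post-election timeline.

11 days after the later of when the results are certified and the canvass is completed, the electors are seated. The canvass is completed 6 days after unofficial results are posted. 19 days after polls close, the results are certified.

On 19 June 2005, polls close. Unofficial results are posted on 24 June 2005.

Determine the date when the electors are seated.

Polls close: Jun 19, 2005.
The results are certified: Jun 19, 2005 + 19 days = Jul 8, 2005.
Unofficial results are posted: Jun 24, 2005.
The canvass is completed: Jun 24, 2005 + 6 days = Jun 30, 2005.
Both prerequisites met — the results are certified (Jul 8, 2005), the canvass is completed (Jun 30, 2005); the later is Jul 8, 2005.
The electors are seated: Jul 8, 2005 + 11 days = Jul 19, 2005.

19 July 2005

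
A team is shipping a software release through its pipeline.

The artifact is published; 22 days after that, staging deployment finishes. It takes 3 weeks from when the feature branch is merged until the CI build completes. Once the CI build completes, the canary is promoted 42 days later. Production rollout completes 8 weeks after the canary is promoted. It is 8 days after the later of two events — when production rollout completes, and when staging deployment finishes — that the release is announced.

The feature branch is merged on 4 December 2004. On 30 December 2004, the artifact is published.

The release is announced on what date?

The feature branch is merged: Dec 4, 2004.
The CI build completes: Dec 4, 2004 + 3 weeks = Dec 25, 2004.
The canary is promoted: Dec 25, 2004 + 42 days = Feb 5, 2005.
Production rollout completes: Feb 5, 2005 + 8 weeks = Apr 2, 2005.
The artifact is published: Dec 30, 2004.
Staging deployment finishes: Dec 30, 2004 + 22 days = Jan 21, 2005.
Both prerequisites met — production rollout completes (Apr 2, 2005), staging deployment finishes (Jan 21, 2005); the later is Apr 2, 2005.
The release is announced: Apr 2, 2005 + 8 days = Apr 10, 2005.

10 April 2005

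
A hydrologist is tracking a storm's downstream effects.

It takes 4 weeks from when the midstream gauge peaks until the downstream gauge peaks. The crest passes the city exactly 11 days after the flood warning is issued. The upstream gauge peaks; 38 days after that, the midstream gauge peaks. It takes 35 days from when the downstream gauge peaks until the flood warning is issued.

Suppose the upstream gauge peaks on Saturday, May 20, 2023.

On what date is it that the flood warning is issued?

Tuesday, August 29, 2023

The upstream gauge peaks: May 20, 2023.
The midstream gauge peaks: May 20, 2023 + 38 days = Jun 27, 2023.
The downstream gauge peaks: Jun 27, 2023 + 4 weeks = Jul 25, 2023.
The flood warning is issued: Jul 25, 2023 + 35 days = Aug 29, 2023.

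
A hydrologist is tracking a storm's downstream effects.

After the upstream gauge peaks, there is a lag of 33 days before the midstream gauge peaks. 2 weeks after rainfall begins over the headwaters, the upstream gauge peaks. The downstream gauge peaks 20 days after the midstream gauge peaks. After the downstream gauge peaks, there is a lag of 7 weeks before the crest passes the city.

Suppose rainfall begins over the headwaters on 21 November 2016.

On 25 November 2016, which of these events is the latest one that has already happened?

Rainfall begins over the headwaters: Nov 21, 2016.
The upstream gauge peaks: Nov 21, 2016 + 2 weeks = Dec 5, 2016.
The midstream gauge peaks: Dec 5, 2016 + 33 days = Jan 7, 2017.
The downstream gauge peaks: Jan 7, 2017 + 20 days = Jan 27, 2017.
The crest passes the city: Jan 27, 2017 + 7 weeks = Mar 17, 2017.
Nov 25, 2016 falls between when rainfall begins over the headwaters (Nov 21, 2016) and when the upstream gauge peaks (Dec 5, 2016).

Rainfall begins over the headwaters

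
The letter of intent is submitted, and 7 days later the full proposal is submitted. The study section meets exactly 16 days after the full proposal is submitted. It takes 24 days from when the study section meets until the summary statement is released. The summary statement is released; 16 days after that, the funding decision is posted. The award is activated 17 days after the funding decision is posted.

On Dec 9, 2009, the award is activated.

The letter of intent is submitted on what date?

Sep 20, 2009

The award is activated: Dec 9, 2009.
The funding decision is posted: Dec 9, 2009 − 17 days = Nov 22, 2009.
The summary statement is released: Nov 22, 2009 − 16 days = Nov 6, 2009.
The study section meets: Nov 6, 2009 − 24 days = Oct 13, 2009.
The full proposal is submitted: Oct 13, 2009 − 16 days = Sep 27, 2009.
The letter of intent is submitted: Sep 27, 2009 − 7 days = Sep 20, 2009.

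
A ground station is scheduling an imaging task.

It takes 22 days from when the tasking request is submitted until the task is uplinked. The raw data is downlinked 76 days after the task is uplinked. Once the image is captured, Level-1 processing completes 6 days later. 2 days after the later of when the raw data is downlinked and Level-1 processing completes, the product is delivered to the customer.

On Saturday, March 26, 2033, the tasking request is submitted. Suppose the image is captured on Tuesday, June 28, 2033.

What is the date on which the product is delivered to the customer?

Wednesday, July 6, 2033

The tasking request is submitted: Mar 26, 2033.
The task is uplinked: Mar 26, 2033 + 22 days = Apr 17, 2033.
The raw data is downlinked: Apr 17, 2033 + 76 days = Jul 2, 2033.
The image is captured: Jun 28, 2033.
Level-1 processing completes: Jun 28, 2033 + 6 days = Jul 4, 2033.
Both prerequisites met — the raw data is downlinked (Jul 2, 2033), Level-1 processing completes (Jul 4, 2033); the later is Jul 4, 2033.
The product is delivered to the customer: Jul 4, 2033 + 2 days = Jul 6, 2033.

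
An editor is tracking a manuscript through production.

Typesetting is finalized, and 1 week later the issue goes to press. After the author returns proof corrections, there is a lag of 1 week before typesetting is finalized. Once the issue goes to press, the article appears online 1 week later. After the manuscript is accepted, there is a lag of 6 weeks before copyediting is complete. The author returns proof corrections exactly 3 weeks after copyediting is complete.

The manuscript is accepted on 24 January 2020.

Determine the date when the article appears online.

17 April 2020

The manuscript is accepted: Jan 24, 2020.
Copyediting is complete: Jan 24, 2020 + 6 weeks = Mar 6, 2020.
The author returns proof corrections: Mar 6, 2020 + 3 weeks = Mar 27, 2020.
Typesetting is finalized: Mar 27, 2020 + 1 week = Apr 3, 2020.
The issue goes to press: Apr 3, 2020 + 1 week = Apr 10, 2020.
The article appears online: Apr 10, 2020 + 1 week = Apr 17, 2020.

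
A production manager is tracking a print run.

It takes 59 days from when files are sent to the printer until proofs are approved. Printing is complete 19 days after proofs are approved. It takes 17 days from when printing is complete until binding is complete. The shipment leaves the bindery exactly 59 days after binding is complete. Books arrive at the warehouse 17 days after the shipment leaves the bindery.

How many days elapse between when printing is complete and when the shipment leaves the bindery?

Causal path: printing is complete → binding is complete → the shipment leaves the bindery.
Total delay along the path: 17 + 59 = 76 days.

76 days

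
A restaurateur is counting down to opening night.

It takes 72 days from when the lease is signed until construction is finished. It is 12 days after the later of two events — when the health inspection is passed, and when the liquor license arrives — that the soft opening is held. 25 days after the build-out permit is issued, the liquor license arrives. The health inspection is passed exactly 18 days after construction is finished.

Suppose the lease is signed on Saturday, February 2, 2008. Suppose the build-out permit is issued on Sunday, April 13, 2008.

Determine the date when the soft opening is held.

The lease is signed: Feb 2, 2008.
Construction is finished: Feb 2, 2008 + 72 days = Apr 14, 2008.
The health inspection is passed: Apr 14, 2008 + 18 days = May 2, 2008.
The build-out permit is issued: Apr 13, 2008.
The liquor license arrives: Apr 13, 2008 + 25 days = May 8, 2008.
Both prerequisites met — the health inspection is passed (May 2, 2008), the liquor license arrives (May 8, 2008); the later is May 8, 2008.
The soft opening is held: May 8, 2008 + 12 days = May 20, 2008.

Tuesday, May 20, 2008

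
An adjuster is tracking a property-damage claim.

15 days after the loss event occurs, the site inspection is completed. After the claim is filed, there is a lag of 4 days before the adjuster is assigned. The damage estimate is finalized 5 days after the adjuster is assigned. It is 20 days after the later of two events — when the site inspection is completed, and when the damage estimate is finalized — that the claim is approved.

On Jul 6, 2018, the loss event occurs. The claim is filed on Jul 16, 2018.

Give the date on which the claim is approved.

The loss event occurs: Jul 6, 2018.
The site inspection is completed: Jul 6, 2018 + 15 days = Jul 21, 2018.
The claim is filed: Jul 16, 2018.
The adjuster is assigned: Jul 16, 2018 + 4 days = Jul 20, 2018.
The damage estimate is finalized: Jul 20, 2018 + 5 days = Jul 25, 2018.
Both prerequisites met — the site inspection is completed (Jul 21, 2018), the damage estimate is finalized (Jul 25, 2018); the later is Jul 25, 2018.
The claim is approved: Jul 25, 2018 + 20 days = Aug 14, 2018.

Aug 14, 2018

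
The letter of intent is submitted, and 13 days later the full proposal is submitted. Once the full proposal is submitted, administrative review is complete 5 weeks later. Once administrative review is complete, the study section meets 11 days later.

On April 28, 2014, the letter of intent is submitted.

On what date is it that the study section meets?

The letter of intent is submitted: Apr 28, 2014.
The full proposal is submitted: Apr 28, 2014 + 13 days = May 11, 2014.
Administrative review is complete: May 11, 2014 + 5 weeks = Jun 15, 2014.
The study section meets: Jun 15, 2014 + 11 days = Jun 26, 2014.

June 26, 2014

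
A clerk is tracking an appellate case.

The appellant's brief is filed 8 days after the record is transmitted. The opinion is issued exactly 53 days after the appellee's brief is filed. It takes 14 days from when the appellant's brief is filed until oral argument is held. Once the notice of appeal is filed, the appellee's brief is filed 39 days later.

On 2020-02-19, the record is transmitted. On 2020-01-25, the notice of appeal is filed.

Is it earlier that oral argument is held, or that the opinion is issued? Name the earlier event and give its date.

The record is transmitted: Feb 19, 2020.
The appellant's brief is filed: Feb 19, 2020 + 8 days = Feb 27, 2020.
Oral argument is held: Feb 27, 2020 + 14 days = Mar 12, 2020.
The notice of appeal is filed: Jan 25, 2020.
The appellee's brief is filed: Jan 25, 2020 + 39 days = Mar 4, 2020.
The opinion is issued: Mar 4, 2020 + 53 days = Apr 26, 2020.
Comparing: oral argument is held on Mar 12, 2020 vs the opinion is issued on Apr 26, 2020. Earlier: oral argument is held.

Oral argument is held — 2020-03-12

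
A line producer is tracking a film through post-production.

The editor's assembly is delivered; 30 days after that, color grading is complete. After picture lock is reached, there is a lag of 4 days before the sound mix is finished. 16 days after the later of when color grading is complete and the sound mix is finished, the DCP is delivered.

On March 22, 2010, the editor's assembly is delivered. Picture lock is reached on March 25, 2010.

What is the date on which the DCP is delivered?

May 7, 2010

The editor's assembly is delivered: Mar 22, 2010.
Color grading is complete: Mar 22, 2010 + 30 days = Apr 21, 2010.
Picture lock is reached: Mar 25, 2010.
The sound mix is finished: Mar 25, 2010 + 4 days = Mar 29, 2010.
Both prerequisites met — color grading is complete (Apr 21, 2010), the sound mix is finished (Mar 29, 2010); the later is Apr 21, 2010.
The DCP is delivered: Apr 21, 2010 + 16 days = May 7, 2010.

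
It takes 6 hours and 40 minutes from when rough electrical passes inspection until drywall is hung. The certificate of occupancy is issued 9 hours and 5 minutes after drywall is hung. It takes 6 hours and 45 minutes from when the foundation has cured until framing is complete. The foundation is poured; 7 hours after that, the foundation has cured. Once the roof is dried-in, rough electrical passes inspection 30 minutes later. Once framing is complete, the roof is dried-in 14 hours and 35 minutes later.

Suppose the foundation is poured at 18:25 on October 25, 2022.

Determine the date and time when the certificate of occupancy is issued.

15:00 on October 27, 2022

The foundation is poured: 18:25 Oct 25, 2022.
The foundation has cured: 18:25 Oct 25, 2022 + 7h = 01:25 Oct 26, 2022.
Framing is complete: 01:25 Oct 26, 2022 + 6h45m = 08:10 Oct 26, 2022.
The roof is dried-in: 08:10 Oct 26, 2022 + 14h35m = 22:45 Oct 26, 2022.
Rough electrical passes inspection: 22:45 Oct 26, 2022 + 30m = 23:15 Oct 26, 2022.
Drywall is hung: 23:15 Oct 26, 2022 + 6h40m = 05:55 Oct 27, 2022.
The certificate of occupancy is issued: 05:55 Oct 27, 2022 + 9h05m = 15:00 Oct 27, 2022.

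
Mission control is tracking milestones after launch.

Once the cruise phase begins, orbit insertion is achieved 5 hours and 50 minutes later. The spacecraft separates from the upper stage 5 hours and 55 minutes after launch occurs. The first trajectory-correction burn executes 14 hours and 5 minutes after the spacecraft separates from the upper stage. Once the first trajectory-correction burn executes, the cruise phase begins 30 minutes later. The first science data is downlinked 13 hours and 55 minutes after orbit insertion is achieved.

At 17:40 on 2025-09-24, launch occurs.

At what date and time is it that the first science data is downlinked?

09:55 on 2025-09-26

Launch occurs: 17:40 Sep 24, 2025.
The spacecraft separates from the upper stage: 17:40 Sep 24, 2025 + 5h55m = 23:35 Sep 24, 2025.
The first trajectory-correction burn executes: 23:35 Sep 24, 2025 + 14h05m = 13:40 Sep 25, 2025.
The cruise phase begins: 13:40 Sep 25, 2025 + 30m = 14:10 Sep 25, 2025.
Orbit insertion is achieved: 14:10 Sep 25, 2025 + 5h50m = 20:00 Sep 25, 2025.
The first science data is downlinked: 20:00 Sep 25, 2025 + 13h55m = 09:55 Sep 26, 2025.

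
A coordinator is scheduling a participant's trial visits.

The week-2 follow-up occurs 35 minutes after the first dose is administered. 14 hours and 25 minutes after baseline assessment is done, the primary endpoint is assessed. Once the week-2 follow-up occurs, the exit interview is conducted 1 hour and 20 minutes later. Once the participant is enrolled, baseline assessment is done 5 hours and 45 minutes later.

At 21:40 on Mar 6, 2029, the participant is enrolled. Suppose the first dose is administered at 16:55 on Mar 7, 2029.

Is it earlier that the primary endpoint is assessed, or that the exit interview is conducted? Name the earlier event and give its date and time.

The participant is enrolled: 21:40 Mar 6, 2029.
Baseline assessment is done: 21:40 Mar 6, 2029 + 5h45m = 03:25 Mar 7, 2029.
The primary endpoint is assessed: 03:25 Mar 7, 2029 + 14h25m = 17:50 Mar 7, 2029.
The first dose is administered: 16:55 Mar 7, 2029.
The week-2 follow-up occurs: 16:55 Mar 7, 2029 + 35m = 17:30 Mar 7, 2029.
The exit interview is conducted: 17:30 Mar 7, 2029 + 1h20m = 18:50 Mar 7, 2029.
Comparing: the primary endpoint is assessed at 17:50 Mar 7, 2029 vs the exit interview is conducted at 18:50 Mar 7, 2029. Earlier: the primary endpoint is assessed.

The primary endpoint is assessed — 17:50 on Mar 7, 2029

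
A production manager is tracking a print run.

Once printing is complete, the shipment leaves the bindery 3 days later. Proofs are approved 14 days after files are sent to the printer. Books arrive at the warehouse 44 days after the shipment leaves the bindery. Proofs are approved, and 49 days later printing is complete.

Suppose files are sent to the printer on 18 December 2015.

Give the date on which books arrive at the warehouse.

6 April 2016

Files are sent to the printer: Dec 18, 2015.
Proofs are approved: Dec 18, 2015 + 14 days = Jan 1, 2016.
Printing is complete: Jan 1, 2016 + 49 days = Feb 19, 2016.
The shipment leaves the bindery: Feb 19, 2016 + 3 days = Feb 22, 2016.
Books arrive at the warehouse: Feb 22, 2016 + 44 days = Apr 6, 2016.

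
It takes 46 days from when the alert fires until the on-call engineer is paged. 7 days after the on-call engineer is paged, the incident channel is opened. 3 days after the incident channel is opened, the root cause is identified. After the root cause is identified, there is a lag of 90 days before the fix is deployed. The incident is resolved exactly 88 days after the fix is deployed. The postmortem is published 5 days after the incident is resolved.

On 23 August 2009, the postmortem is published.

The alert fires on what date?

27 December 2008

The postmortem is published: Aug 23, 2009.
The incident is resolved: Aug 23, 2009 − 5 days = Aug 18, 2009.
The fix is deployed: Aug 18, 2009 − 88 days = May 22, 2009.
The root cause is identified: May 22, 2009 − 90 days = Feb 21, 2009.
The incident channel is opened: Feb 21, 2009 − 3 days = Feb 18, 2009.
The on-call engineer is paged: Feb 18, 2009 − 7 days = Feb 11, 2009.
The alert fires: Feb 11, 2009 − 46 days = Dec 27, 2008.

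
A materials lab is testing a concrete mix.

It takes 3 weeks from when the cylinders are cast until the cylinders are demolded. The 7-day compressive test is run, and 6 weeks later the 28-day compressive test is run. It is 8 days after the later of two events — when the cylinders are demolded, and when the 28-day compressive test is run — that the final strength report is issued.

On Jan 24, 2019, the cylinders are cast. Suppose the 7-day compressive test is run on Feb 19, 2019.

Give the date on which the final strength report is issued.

The cylinders are cast: Jan 24, 2019.
The cylinders are demolded: Jan 24, 2019 + 3 weeks = Feb 14, 2019.
The 7-day compressive test is run: Feb 19, 2019.
The 28-day compressive test is run: Feb 19, 2019 + 6 weeks = Apr 2, 2019.
Both prerequisites met — the cylinders are demolded (Feb 14, 2019), the 28-day compressive test is run (Apr 2, 2019); the later is Apr 2, 2019.
The final strength report is issued: Apr 2, 2019 + 8 days = Apr 10, 2019.

Apr 10, 2019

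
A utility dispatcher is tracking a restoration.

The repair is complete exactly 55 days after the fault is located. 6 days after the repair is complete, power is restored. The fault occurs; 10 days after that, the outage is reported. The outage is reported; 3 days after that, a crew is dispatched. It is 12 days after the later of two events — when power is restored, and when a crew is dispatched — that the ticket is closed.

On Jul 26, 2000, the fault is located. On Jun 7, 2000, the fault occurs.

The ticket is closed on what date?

The fault is located: Jul 26, 2000.
The repair is complete: Jul 26, 2000 + 55 days = Sep 19, 2000.
Power is restored: Sep 19, 2000 + 6 days = Sep 25, 2000.
The fault occurs: Jun 7, 2000.
The outage is reported: Jun 7, 2000 + 10 days = Jun 17, 2000.
A crew is dispatched: Jun 17, 2000 + 3 days = Jun 20, 2000.
Both prerequisites met — power is restored (Sep 25, 2000), a crew is dispatched (Jun 20, 2000); the later is Sep 25, 2000.
The ticket is closed: Sep 25, 2000 + 12 days = Oct 7, 2000.

Oct 7, 2000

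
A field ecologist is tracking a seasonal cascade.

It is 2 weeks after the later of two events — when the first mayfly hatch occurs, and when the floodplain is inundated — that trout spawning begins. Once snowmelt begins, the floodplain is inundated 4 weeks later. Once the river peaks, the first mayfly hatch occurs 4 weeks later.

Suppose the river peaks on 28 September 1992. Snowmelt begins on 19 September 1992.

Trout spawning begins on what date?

9 November 1992

The river peaks: Sep 28, 1992.
The first mayfly hatch occurs: Sep 28, 1992 + 4 weeks = Oct 26, 1992.
Snowmelt begins: Sep 19, 1992.
The floodplain is inundated: Sep 19, 1992 + 4 weeks = Oct 17, 1992.
Both prerequisites met — the first mayfly hatch occurs (Oct 26, 1992), the floodplain is inundated (Oct 17, 1992); the later is Oct 26, 1992.
Trout spawning begins: Oct 26, 1992 + 2 weeks = Nov 9, 1992.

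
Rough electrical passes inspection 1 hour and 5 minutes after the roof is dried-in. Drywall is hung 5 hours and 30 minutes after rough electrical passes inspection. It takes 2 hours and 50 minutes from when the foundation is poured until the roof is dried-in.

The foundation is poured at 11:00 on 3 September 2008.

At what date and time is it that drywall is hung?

The foundation is poured: 11:00 Sep 3, 2008.
The roof is dried-in: 11:00 Sep 3, 2008 + 2h50m = 13:50 Sep 3, 2008.
Rough electrical passes inspection: 13:50 Sep 3, 2008 + 1h05m = 14:55 Sep 3, 2008.
Drywall is hung: 14:55 Sep 3, 2008 + 5h30m = 20:25 Sep 3, 2008.

20:25 on 3 September 2008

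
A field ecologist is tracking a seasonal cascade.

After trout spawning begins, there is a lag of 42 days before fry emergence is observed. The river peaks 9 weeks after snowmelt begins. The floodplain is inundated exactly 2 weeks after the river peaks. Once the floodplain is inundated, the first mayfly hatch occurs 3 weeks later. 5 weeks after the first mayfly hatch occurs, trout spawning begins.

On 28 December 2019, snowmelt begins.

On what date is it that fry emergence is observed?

Snowmelt begins: Dec 28, 2019.
The river peaks: Dec 28, 2019 + 9 weeks = Feb 29, 2020.
The floodplain is inundated: Feb 29, 2020 + 2 weeks = Mar 14, 2020.
The first mayfly hatch occurs: Mar 14, 2020 + 3 weeks = Apr 4, 2020.
Trout spawning begins: Apr 4, 2020 + 5 weeks = May 9, 2020.
Fry emergence is observed: May 9, 2020 + 42 days = Jun 20, 2020.

20 June 2020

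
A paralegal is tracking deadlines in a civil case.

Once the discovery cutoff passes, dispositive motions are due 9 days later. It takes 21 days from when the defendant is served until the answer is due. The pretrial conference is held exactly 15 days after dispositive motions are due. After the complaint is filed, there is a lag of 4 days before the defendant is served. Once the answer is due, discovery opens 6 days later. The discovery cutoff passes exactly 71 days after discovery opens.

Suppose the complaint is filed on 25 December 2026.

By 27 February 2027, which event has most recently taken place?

The complaint is filed: Dec 25, 2026.
The defendant is served: Dec 25, 2026 + 4 days = Dec 29, 2026.
The answer is due: Dec 29, 2026 + 21 days = Jan 19, 2027.
Discovery opens: Jan 19, 2027 + 6 days = Jan 25, 2027.
The discovery cutoff passes: Jan 25, 2027 + 71 days = Apr 6, 2027.
Dispositive motions are due: Apr 6, 2027 + 9 days = Apr 15, 2027.
The pretrial conference is held: Apr 15, 2027 + 15 days = Apr 30, 2027.
Feb 27, 2027 falls between when discovery opens (Jan 25, 2027) and when the discovery cutoff passes (Apr 6, 2027).

Discovery opens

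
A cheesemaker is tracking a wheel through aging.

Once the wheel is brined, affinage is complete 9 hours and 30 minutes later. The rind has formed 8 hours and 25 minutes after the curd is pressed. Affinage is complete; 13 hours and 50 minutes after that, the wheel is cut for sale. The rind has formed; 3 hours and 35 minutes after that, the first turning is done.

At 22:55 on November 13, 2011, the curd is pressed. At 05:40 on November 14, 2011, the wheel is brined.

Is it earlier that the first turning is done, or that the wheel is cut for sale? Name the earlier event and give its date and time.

The curd is pressed: 22:55 Nov 13, 2011.
The rind has formed: 22:55 Nov 13, 2011 + 8h25m = 07:20 Nov 14, 2011.
The first turning is done: 07:20 Nov 14, 2011 + 3h35m = 10:55 Nov 14, 2011.
The wheel is brined: 05:40 Nov 14, 2011.
Affinage is complete: 05:40 Nov 14, 2011 + 9h30m = 15:10 Nov 14, 2011.
The wheel is cut for sale: 15:10 Nov 14, 2011 + 13h50m = 05:00 Nov 15, 2011.
Comparing: the first turning is done at 10:55 Nov 14, 2011 vs the wheel is cut for sale at 05:00 Nov 15, 2011. Earlier: the first turning is done.

The first turning is done — 10:55 on November 14, 2011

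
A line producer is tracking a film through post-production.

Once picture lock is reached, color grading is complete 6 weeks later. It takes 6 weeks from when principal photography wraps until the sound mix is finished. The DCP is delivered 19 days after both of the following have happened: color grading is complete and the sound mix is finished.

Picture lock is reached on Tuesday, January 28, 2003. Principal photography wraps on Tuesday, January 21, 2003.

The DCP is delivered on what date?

Picture lock is reached: Jan 28, 2003.
Color grading is complete: Jan 28, 2003 + 6 weeks = Mar 11, 2003.
Principal photography wraps: Jan 21, 2003.
The sound mix is finished: Jan 21, 2003 + 6 weeks = Mar 4, 2003.
Both prerequisites met — color grading is complete (Mar 11, 2003), the sound mix is finished (Mar 4, 2003); the later is Mar 11, 2003.
The DCP is delivered: Mar 11, 2003 + 19 days = Mar 30, 2003.

Sunday, March 30, 2003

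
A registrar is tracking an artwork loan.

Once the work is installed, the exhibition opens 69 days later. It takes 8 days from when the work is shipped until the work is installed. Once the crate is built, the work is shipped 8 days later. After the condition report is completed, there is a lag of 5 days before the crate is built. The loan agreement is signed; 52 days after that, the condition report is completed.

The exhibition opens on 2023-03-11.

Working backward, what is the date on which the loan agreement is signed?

The exhibition opens: Mar 11, 2023.
The work is installed: Mar 11, 2023 − 69 days = Jan 1, 2023.
The work is shipped: Jan 1, 2023 − 8 days = Dec 24, 2022.
The crate is built: Dec 24, 2022 − 8 days = Dec 16, 2022.
The condition report is completed: Dec 16, 2022 − 5 days = Dec 11, 2022.
The loan agreement is signed: Dec 11, 2022 − 52 days = Oct 20, 2022.

2022-10-20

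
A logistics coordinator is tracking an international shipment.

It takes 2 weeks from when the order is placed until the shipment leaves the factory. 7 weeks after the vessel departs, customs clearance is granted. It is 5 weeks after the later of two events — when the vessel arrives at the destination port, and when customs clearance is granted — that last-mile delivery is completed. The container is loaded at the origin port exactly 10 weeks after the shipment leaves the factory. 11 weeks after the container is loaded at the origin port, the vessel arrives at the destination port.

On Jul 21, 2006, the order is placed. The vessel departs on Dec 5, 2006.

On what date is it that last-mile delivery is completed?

Feb 27, 2007

The order is placed: Jul 21, 2006.
The shipment leaves the factory: Jul 21, 2006 + 2 weeks = Aug 4, 2006.
The container is loaded at the origin port: Aug 4, 2006 + 10 weeks = Oct 13, 2006.
The vessel arrives at the destination port: Oct 13, 2006 + 11 weeks = Dec 29, 2006.
The vessel departs: Dec 5, 2006.
Customs clearance is granted: Dec 5, 2006 + 7 weeks = Jan 23, 2007.
Both prerequisites met — the vessel arrives at the destination port (Dec 29, 2006), customs clearance is granted (Jan 23, 2007); the later is Jan 23, 2007.
Last-mile delivery is completed: Jan 23, 2007 + 5 weeks = Feb 27, 2007.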